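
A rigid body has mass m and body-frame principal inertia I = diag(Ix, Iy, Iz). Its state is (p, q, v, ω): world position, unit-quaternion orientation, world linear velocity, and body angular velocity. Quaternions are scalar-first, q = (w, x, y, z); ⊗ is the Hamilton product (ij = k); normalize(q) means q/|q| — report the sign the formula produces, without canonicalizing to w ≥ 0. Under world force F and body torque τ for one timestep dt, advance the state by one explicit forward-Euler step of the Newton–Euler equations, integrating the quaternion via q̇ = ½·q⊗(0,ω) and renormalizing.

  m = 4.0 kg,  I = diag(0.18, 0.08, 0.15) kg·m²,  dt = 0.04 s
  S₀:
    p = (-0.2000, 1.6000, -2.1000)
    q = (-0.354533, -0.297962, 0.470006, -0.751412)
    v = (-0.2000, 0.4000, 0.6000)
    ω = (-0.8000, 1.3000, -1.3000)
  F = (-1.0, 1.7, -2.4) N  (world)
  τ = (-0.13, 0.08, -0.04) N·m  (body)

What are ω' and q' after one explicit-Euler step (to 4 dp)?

ω' = (-0.8026, 1.3244, -1.3384)
q' = (-0.3907, -0.2847, 0.4647, -0.7418)

(τ − ω×Iω)/I = (-0.0650, 0.6100, -0.9600)
ω' = ω + α·dt = (-0.8026, 1.3244, -1.3384)
q⊗(0,ω) = (-1.8262130, 0.6494542, -0.2471139, 0.4495471)
q + ½dt·q⊗(0,ω), renormalized = (-0.3907, -0.2847, 0.4647, -0.7418)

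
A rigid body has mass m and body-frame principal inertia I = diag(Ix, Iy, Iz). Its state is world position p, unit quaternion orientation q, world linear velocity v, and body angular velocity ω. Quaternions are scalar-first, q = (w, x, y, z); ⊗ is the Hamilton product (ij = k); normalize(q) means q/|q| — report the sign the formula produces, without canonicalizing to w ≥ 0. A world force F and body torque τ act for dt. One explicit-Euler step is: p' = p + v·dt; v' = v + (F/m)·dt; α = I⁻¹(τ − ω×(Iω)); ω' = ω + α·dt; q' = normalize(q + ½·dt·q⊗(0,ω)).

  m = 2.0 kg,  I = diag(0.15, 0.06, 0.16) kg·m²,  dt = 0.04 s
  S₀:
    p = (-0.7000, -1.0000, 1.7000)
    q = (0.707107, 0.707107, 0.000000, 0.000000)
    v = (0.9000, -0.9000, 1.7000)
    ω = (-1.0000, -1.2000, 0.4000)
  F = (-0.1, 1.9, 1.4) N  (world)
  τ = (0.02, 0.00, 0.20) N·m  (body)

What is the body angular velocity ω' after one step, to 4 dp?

precession coupling ω×(Iω) = (-0.0480, 0.0040, -0.1080)
α = I⁻¹(τ − ω×Iω) = (0.4533, -0.0667, 1.9250)
ω + α·dt = (-0.9819, -1.2027, 0.4770)

ω' = (-0.9819, -1.2027, 0.4770)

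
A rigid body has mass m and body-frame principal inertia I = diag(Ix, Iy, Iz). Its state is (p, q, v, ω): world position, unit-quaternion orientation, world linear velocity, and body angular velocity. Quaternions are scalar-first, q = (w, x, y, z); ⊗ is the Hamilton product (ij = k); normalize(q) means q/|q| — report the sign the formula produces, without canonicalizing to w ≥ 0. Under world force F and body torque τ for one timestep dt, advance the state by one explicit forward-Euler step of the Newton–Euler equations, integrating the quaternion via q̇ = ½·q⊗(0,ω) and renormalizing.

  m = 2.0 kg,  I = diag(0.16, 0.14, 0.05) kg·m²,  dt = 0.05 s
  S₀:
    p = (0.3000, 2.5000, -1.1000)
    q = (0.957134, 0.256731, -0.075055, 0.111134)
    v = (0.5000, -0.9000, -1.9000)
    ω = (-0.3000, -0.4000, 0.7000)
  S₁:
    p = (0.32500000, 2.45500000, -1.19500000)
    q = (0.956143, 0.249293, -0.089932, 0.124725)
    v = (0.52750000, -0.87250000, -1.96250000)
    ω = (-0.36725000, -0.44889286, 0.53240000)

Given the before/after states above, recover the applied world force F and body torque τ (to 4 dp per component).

rate change Δω = (-0.06725000, -0.04889286, -0.16760000)
applied torque τ = (-0.1900, -0.1600, -0.1700)
velocity change Δv = (0.02750000, 0.02750000, -0.06250000)
applied force F = (1.1000, 1.1000, -2.5000)

F = (1.1000, 1.1000, -2.5000)
τ = (-0.1900, -0.1600, -0.1700)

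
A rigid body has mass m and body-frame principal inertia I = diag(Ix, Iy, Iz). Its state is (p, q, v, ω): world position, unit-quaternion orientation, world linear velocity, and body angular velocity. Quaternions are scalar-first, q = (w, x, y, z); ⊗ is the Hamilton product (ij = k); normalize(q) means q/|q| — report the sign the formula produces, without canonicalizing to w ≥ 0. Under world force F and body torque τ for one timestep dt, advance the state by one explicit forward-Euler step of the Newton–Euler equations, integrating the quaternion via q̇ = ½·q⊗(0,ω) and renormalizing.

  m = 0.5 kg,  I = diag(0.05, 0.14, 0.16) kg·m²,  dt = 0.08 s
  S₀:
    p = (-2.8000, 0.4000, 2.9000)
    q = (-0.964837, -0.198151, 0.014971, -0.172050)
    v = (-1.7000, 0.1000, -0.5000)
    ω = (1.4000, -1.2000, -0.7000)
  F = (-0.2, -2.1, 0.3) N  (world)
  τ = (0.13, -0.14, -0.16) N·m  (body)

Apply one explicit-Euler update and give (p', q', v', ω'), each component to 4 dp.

p' = (-2.9360, 0.4080, 2.8600)
q' = (-0.9549, -0.2601, 0.0460, -0.1359)
v' = (-1.7320, -0.2360, -0.4520)
ω' = (1.5811, -1.3416, -0.7044)

ω×(Iω) gyroscopic = (0.0168, 0.1078, -0.1512)
angular accel α = (2.2640, -1.7700, -0.0550)
ω' = ω + α·dt = (1.5811, -1.3416, -0.7044)
Hamilton product q⊗(0,ω) = (0.1749416, -1.5677115, 0.7782287, 0.8922077)
q' = normalize(q + ½dt·q⊗(0,ω)) = (-0.9549, -0.2601, 0.0460, -0.1359)
a = F/m = (-0.4000, -4.2000, 0.6000)
p' = p + v·dt = (-2.9360, 0.4080, 2.8600)
v' = v + a·dt = (-1.7320, -0.2360, -0.4520)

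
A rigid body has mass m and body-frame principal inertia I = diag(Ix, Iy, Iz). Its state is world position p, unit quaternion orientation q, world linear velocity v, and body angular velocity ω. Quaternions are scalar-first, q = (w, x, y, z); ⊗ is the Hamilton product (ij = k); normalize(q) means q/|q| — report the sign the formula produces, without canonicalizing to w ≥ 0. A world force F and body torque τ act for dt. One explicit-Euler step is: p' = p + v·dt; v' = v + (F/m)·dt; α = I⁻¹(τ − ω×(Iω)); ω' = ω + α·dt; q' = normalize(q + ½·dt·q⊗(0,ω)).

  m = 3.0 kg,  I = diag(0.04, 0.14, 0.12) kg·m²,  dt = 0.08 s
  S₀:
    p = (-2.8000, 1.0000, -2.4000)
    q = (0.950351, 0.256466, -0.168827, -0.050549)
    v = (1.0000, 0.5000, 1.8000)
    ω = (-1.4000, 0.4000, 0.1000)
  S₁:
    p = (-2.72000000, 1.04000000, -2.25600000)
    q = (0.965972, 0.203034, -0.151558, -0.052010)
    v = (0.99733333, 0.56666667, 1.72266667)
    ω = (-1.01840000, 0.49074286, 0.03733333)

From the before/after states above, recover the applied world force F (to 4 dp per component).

Δv = v₁−v₀ = (-0.00266667, 0.06666667, -0.07733333)
applied force F = (-0.1000, 2.5000, -2.9000)

F = (-0.1000, 2.5000, -2.9000)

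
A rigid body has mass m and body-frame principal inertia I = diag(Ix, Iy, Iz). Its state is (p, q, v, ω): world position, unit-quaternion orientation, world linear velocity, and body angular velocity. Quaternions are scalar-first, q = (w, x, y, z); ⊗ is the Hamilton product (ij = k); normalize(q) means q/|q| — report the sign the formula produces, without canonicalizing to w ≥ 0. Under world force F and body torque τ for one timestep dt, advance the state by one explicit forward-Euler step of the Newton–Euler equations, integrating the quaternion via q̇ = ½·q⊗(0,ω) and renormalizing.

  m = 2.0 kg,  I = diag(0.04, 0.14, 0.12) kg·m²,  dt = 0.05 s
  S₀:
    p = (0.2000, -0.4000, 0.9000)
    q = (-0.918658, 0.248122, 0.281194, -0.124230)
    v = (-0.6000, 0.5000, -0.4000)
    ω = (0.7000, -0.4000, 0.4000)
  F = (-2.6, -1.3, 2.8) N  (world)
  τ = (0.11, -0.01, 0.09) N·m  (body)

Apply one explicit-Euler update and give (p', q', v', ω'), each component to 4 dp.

p' = (0.1700, -0.3750, 0.8800)
q' = (-0.9187, 0.2336, 0.2857, -0.1408)
v' = (-0.6650, 0.4675, -0.3300)
ω' = (0.8335, -0.3956, 0.4492)

gyro term ω×Iω = (0.0032, -0.0224, -0.0280)
(τ − ω×Iω)/I = (2.6700, 0.0886, 0.9833)
new body rate ω' = (0.8335, -0.3956, 0.4492)
Hamilton product q⊗(0,ω) = (-0.0115158, -0.5802750, 0.1812534, -0.6635478)
q' = normalize(q + ½dt·q⊗(0,ω)) = (-0.9187, 0.2336, 0.2857, -0.1408)
linear accel F/m = (-1.3000, -0.6500, 1.4000)
p' = p + v·dt = (0.1700, -0.3750, 0.8800)
v + (F/m)dt = (-0.6650, 0.4675, -0.3300)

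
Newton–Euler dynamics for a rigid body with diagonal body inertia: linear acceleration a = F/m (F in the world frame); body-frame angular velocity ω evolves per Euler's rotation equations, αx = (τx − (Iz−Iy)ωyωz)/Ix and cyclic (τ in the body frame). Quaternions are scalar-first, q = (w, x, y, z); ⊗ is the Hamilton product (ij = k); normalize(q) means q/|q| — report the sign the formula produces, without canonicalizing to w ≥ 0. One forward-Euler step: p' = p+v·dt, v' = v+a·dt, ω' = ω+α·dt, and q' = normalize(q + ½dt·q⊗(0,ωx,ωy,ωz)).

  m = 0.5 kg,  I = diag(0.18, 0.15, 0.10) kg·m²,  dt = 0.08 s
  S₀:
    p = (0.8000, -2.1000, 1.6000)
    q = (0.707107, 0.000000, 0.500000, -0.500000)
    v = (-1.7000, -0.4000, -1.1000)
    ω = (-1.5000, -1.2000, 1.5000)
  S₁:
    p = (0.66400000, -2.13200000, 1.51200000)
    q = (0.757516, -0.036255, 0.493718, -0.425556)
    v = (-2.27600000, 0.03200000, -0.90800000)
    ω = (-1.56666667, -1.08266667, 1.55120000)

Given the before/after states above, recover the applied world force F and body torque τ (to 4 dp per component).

F = (-3.6000, 2.7000, 1.2000)
τ = (-0.0600, 0.0400, 0.0100)

velocity change Δv = (-0.57600000, 0.43200000, 0.19200000)
m·(v₁−v₀)/dt = (-3.6000, 2.7000, 1.2000)
rate change Δω = (-0.06666667, 0.11733333, 0.05120000)
gyro term ω₀×Iω₀ = (0.0900, -0.1800, -0.0540)
τ = I·(Δω/dt) + ω₀×(Iω₀) = (-0.0600, 0.0400, 0.0100)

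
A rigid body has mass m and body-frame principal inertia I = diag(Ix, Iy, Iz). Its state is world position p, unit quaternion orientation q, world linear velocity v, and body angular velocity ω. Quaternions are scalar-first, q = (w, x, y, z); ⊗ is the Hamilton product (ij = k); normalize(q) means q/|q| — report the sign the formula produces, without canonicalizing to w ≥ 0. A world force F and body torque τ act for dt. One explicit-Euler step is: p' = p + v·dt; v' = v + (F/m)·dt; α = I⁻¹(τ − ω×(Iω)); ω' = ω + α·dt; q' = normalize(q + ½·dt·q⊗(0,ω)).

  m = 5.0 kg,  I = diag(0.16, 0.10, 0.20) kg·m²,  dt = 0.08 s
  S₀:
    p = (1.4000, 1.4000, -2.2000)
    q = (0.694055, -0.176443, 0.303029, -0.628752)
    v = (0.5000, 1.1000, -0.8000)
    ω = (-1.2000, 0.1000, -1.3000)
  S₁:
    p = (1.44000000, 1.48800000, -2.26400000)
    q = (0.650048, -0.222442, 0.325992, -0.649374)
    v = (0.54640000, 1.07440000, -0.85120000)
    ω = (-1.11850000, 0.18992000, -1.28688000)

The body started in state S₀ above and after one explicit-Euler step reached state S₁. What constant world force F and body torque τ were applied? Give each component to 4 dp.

F = (2.9000, -1.6000, -3.2000)
τ = (0.1500, 0.0500, 0.0400)

velocity change Δv = (0.04640000, -0.02560000, -0.05120000)
m·(v₁−v₀)/dt = (2.9000, -1.6000, -3.2000)
rate change Δω = (0.08150000, 0.08992000, 0.01312000)
ω₀×(Iω₀) = (-0.0130, -0.0624, 0.0072)
applied torque τ = (0.1500, 0.0500, 0.0400)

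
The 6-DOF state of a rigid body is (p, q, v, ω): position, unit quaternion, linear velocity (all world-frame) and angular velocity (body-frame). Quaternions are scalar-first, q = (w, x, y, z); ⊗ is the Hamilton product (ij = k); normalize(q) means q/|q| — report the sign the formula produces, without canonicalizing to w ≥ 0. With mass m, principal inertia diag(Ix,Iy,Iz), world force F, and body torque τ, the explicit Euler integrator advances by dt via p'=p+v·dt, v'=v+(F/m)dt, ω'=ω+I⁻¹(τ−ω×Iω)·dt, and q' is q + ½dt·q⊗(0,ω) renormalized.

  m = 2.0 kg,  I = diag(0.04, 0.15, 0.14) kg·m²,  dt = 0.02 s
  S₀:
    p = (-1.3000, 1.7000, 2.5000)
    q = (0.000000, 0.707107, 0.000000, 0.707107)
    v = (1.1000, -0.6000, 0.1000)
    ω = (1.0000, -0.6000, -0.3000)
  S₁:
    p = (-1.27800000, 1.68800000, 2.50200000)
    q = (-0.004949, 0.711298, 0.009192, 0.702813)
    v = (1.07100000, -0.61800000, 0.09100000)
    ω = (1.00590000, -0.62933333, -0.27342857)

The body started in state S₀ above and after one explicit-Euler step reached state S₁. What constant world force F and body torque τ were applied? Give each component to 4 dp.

ω₁ − ω₀ = (0.00590000, -0.02933333, 0.02657143)
precession coupling = (-0.0018, 0.0300, -0.0660)
applied torque τ = (0.0100, -0.1900, 0.1200)
v₁ − v₀ = (-0.02900000, -0.01800000, -0.00900000)
F = m·Δv/dt = (-2.9000, -1.8000, -0.9000)

F = (-2.9000, -1.8000, -0.9000)
τ = (0.0100, -0.1900, 0.1200)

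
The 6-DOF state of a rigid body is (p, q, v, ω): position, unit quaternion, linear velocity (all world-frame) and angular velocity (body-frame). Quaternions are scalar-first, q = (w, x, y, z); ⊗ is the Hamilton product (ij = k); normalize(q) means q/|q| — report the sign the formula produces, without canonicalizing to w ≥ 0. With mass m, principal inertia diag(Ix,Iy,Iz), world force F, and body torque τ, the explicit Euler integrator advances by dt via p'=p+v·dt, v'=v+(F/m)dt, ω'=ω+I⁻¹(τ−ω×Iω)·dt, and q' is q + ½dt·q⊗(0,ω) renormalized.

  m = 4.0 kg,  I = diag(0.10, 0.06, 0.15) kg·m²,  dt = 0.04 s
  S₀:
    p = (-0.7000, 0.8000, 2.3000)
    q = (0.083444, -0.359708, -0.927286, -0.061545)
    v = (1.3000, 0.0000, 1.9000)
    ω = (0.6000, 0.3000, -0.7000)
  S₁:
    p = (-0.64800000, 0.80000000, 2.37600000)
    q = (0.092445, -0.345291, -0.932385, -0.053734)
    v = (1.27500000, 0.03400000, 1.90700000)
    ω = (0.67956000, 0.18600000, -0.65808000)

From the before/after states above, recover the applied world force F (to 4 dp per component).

F = (-2.5000, 3.4000, 0.7000)

Δv = v₁−v₀ = (-0.02500000, 0.03400000, 0.00700000)
m·(v₁−v₀)/dt = (-2.5000, 3.4000, 0.7000)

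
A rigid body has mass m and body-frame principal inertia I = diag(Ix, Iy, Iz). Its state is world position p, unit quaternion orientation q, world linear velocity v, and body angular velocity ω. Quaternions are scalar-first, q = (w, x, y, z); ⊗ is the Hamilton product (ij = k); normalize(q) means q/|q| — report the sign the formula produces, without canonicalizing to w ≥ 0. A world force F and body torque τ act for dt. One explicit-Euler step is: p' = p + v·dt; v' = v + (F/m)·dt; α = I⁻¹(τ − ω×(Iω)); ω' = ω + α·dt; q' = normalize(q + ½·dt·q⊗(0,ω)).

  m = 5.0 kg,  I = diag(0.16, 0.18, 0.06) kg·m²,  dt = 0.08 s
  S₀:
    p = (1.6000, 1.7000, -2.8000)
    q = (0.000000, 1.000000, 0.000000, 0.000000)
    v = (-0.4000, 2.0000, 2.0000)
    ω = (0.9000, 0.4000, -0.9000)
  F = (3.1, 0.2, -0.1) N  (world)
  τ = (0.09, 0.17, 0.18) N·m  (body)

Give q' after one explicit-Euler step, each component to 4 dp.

q' = (-0.0359, 0.9986, 0.0359, 0.0160)

2q̇ = q⊗(0,ω) = (-0.9000000, 0.0000000, 0.9000000, 0.4000000)
q' = normalize(q + ½dt·q⊗(0,ω)) = (-0.0359, 0.9986, 0.0359, 0.0160)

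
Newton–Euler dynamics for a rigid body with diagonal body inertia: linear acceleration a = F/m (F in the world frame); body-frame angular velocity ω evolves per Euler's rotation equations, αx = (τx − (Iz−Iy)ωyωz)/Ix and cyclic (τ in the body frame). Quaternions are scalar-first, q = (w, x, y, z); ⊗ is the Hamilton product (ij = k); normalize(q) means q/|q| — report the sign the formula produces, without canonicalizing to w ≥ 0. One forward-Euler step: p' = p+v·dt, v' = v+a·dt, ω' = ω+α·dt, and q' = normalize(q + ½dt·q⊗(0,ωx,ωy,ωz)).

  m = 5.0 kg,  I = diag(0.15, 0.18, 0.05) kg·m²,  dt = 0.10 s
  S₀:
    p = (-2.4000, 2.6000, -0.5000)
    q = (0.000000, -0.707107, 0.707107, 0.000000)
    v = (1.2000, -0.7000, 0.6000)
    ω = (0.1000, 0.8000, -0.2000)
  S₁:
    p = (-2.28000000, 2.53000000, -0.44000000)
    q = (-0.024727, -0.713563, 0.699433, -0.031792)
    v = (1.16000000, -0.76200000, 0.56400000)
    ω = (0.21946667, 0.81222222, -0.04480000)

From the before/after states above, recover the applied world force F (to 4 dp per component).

F = (-2.0000, -3.1000, -1.8000)

Δv = v₁−v₀ = (-0.04000000, -0.06200000, -0.03600000)
applied force F = (-2.0000, -3.1000, -1.8000)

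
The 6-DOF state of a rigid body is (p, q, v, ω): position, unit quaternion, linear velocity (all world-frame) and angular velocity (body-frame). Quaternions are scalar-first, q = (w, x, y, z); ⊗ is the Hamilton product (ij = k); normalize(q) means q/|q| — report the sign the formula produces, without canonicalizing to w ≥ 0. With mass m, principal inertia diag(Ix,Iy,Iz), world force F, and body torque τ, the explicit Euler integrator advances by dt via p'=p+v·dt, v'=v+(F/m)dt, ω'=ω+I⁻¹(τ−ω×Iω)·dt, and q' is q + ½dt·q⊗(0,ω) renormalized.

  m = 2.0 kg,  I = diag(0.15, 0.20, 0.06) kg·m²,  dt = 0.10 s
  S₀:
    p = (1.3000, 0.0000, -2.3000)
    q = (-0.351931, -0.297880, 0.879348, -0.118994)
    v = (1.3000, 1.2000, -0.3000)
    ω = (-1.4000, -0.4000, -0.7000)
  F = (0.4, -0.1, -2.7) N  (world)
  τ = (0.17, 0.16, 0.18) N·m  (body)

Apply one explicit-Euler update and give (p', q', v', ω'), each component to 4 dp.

p' = (1.4300, 0.1200, -2.3300)
q' = (-0.3582, -0.3054, 0.8814, -0.0390)
v' = (1.3200, 1.1950, -0.4350)
ω' = (-1.2605, -0.3641, -0.4467)

ω×(Iω) gyroscopic = (-0.0392, 0.0882, 0.0280)
α = I⁻¹(τ − ω×Iω) = (1.3947, 0.3590, 2.5333)
new body rate ω' = (-1.2605, -0.3641, -0.4467)
Hamilton product q⊗(0,ω) = (-0.1485886, -0.1704378, 0.0988480, 1.5965909)
q' = normalize(q + ½dt·q⊗(0,ω)) = (-0.3582, -0.3054, 0.8814, -0.0390)
linear accel F/m = (0.2000, -0.0500, -1.3500)
p' = p + v·dt = (1.4300, 0.1200, -2.3300)
v' = v + a·dt = (1.3200, 1.1950, -0.4350)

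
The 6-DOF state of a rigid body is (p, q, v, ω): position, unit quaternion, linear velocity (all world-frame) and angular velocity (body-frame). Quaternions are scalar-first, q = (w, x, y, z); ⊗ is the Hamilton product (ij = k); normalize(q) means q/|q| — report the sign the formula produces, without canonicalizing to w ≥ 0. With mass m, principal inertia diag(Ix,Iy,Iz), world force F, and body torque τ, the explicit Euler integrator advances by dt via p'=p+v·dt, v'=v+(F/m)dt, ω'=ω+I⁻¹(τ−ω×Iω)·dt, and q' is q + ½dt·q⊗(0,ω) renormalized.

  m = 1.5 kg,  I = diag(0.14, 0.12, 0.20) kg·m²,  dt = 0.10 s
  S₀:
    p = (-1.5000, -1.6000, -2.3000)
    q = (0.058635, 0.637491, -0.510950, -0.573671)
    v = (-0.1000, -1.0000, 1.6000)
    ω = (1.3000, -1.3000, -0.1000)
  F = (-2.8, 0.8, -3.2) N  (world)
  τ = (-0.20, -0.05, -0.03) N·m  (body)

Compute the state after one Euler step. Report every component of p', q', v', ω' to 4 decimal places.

a = F/m = (-1.8667, 0.5333, -2.1333)
p + v·dt = (-1.5100, -1.7000, -2.1400)
v + (F/m)dt = (-0.2867, -0.9467, 1.3867)
(τ − ω×Iω)/I = (-1.5029, -0.4817, -0.3190)
new body rate ω' = (1.1497, -1.3482, -0.1319)
Hamilton product q⊗(0,ω) = (-1.5503404, -0.6184518, -0.7582487, -0.1703668)
q' = normalize(q + ½dt·q⊗(0,ω)) = (-0.0188, 0.6040, -0.5466, -0.5797)

p' = (-1.5100, -1.7000, -2.1400)
q' = (-0.0188, 0.6040, -0.5466, -0.5797)
v' = (-0.2867, -0.9467, 1.3867)
ω' = (1.1497, -1.3482, -0.1319)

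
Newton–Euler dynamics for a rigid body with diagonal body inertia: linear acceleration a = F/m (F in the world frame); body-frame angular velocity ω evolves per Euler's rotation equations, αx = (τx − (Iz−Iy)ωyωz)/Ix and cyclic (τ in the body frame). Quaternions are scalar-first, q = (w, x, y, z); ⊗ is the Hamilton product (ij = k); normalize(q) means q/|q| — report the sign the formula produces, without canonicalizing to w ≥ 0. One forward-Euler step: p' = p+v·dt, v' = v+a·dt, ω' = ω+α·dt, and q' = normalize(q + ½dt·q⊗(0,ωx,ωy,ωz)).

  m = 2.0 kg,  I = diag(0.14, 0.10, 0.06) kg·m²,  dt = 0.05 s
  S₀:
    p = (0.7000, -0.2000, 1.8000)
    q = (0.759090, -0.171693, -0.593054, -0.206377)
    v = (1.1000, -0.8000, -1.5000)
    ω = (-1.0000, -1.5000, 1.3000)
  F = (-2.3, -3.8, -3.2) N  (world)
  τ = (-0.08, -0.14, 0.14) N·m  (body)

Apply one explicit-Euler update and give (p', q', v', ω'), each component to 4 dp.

p' = (0.7550, -0.2400, 1.7250)
q' = (0.7381, -0.2173, -0.6098, -0.1898)
v' = (1.0425, -0.8950, -1.5800)
ω' = (-1.0564, -1.5180, 1.4667)

a = (-1.1500, -1.9000, -1.6000)
p' = p + v·dt = (0.7550, -0.2400, 1.7250)
new velocity v' = (1.0425, -0.8950, -1.5800)
(τ − ω×Iω)/I = (-1.1286, -0.3600, 3.3333)
ω + α·dt = (-1.0564, -1.5180, 1.4667)
q⊗(0,ω) = (-0.7929839, -1.8396257, -0.7090571, 0.6513025)
updated quaternion q' = (0.7381, -0.2173, -0.6098, -0.1898)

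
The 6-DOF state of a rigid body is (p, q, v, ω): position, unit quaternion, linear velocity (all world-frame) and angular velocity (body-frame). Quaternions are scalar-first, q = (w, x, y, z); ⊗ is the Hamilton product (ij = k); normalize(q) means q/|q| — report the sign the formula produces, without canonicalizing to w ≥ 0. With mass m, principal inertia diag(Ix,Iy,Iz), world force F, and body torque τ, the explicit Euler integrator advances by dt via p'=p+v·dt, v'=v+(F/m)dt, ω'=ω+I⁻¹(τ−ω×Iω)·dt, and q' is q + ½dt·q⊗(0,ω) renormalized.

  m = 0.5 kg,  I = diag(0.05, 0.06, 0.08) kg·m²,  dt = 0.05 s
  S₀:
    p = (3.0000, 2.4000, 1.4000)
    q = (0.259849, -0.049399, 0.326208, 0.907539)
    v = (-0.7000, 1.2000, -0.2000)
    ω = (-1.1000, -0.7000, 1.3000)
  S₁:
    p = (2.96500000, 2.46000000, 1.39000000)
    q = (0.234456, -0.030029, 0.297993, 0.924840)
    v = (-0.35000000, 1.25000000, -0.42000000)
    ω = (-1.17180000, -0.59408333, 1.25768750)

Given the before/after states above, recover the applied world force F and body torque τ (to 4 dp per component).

F = (3.5000, 0.5000, -2.2000)
τ = (-0.0900, 0.1700, -0.0600)

Δω = ω₁−ω₀ = (-0.07180000, 0.10591667, -0.04231250)
precession coupling = (-0.0182, 0.0429, 0.0077)
applied torque τ = (-0.0900, 0.1700, -0.0600)
v₁ − v₀ = (0.35000000, 0.05000000, -0.22000000)
F = m·Δv/dt = (3.5000, 0.5000, -2.2000)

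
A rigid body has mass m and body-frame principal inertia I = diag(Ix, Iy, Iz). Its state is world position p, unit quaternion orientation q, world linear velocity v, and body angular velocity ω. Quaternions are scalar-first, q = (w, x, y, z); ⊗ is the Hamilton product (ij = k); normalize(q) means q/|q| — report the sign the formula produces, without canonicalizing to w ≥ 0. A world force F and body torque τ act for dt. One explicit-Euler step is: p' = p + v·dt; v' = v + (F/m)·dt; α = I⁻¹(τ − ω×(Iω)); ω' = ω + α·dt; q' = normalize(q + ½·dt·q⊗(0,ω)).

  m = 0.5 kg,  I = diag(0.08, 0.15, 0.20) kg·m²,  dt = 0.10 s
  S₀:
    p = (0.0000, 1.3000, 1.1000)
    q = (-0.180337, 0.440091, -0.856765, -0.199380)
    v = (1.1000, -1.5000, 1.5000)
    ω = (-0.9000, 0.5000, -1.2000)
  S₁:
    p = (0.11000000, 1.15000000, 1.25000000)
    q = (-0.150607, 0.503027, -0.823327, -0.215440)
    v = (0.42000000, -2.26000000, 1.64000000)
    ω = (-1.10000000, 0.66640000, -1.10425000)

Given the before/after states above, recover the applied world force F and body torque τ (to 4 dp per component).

F = (-3.4000, -3.8000, 0.7000)
τ = (-0.1900, 0.1200, 0.1600)

velocity change Δv = (-0.68000000, -0.76000000, 0.14000000)
applied force F = (-3.4000, -3.8000, 0.7000)
Δω = ω₁−ω₀ = (-0.20000000, 0.16640000, 0.09575000)
gyro term ω₀×Iω₀ = (-0.0300, -0.1296, -0.0315)
I·α + gyro = (-0.1900, 0.1200, 0.1600)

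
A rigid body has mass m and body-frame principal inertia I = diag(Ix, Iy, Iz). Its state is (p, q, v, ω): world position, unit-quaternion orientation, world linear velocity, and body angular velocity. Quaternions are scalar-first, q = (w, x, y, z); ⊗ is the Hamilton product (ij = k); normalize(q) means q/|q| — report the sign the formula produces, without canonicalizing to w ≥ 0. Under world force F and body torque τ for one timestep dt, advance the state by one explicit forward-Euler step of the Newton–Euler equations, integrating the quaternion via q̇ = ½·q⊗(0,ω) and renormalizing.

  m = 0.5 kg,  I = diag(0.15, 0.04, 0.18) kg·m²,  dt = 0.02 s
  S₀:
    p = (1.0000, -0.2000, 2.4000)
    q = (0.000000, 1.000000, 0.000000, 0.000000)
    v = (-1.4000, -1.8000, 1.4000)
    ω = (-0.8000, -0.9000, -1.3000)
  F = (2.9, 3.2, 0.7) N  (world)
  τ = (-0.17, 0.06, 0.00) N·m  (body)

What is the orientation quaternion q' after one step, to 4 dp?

2q̇ = q⊗(0,ω) = (0.8000000, 0.0000000, 1.3000000, -0.9000000)
q' = normalize(q + ½dt·q⊗(0,ω)) = (0.0080, 0.9998, 0.0130, -0.0090)

q' = (0.0080, 0.9998, 0.0130, -0.0090)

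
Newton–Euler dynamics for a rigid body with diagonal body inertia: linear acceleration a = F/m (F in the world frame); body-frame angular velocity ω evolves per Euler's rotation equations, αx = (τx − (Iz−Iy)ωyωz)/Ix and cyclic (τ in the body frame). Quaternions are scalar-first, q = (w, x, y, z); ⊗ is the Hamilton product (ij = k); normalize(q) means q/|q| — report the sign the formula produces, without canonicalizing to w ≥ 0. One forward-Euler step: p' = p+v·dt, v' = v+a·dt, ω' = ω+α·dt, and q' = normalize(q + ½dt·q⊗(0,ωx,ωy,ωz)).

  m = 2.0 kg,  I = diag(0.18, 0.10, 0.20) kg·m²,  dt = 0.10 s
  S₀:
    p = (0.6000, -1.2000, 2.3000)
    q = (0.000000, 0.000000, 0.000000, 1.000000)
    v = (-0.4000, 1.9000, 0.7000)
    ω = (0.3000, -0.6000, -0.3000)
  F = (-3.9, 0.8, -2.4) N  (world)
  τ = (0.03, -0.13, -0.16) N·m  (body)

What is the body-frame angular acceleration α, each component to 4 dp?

precession coupling ω×(Iω) = (0.0180, 0.0018, 0.0144)
α = I⁻¹(τ − ω×Iω) = (0.0667, -1.3180, -0.8720)

α = (0.0667, -1.3180, -0.8720)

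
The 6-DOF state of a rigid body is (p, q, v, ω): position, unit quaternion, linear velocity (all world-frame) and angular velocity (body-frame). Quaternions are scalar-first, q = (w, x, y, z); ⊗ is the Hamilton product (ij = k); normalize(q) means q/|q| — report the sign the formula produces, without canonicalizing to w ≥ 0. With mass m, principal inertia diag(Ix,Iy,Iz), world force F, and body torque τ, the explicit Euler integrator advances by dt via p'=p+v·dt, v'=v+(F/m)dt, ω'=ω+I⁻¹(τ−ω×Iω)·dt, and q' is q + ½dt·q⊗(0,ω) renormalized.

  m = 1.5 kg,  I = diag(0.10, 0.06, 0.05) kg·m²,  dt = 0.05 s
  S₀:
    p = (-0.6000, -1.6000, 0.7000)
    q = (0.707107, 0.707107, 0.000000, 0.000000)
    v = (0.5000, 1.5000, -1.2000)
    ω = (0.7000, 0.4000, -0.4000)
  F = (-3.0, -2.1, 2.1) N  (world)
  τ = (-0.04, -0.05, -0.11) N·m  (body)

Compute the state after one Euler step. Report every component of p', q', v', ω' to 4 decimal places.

p' = (-0.5750, -1.5250, 0.6400)
q' = (0.6946, 0.7193, 0.0141, 0.0000)
v' = (0.4000, 1.4300, -1.1300)
ω' = (0.6792, 0.3700, -0.4988)

p + v·dt = (-0.5750, -1.5250, 0.6400)
v + (F/m)dt = (0.4000, 1.4300, -1.1300)
ω×(Iω) gyroscopic = (0.0016, -0.0140, -0.0112)
angular accel α = (-0.4160, -0.6000, -1.9760)
ω + α·dt = (0.6792, 0.3700, -0.4988)
2q̇ = q⊗(0,ω) = (-0.4949749, 0.4949749, 0.5656856, 0.0000000)
updated quaternion q' = (0.6946, 0.7193, 0.0141, 0.0000)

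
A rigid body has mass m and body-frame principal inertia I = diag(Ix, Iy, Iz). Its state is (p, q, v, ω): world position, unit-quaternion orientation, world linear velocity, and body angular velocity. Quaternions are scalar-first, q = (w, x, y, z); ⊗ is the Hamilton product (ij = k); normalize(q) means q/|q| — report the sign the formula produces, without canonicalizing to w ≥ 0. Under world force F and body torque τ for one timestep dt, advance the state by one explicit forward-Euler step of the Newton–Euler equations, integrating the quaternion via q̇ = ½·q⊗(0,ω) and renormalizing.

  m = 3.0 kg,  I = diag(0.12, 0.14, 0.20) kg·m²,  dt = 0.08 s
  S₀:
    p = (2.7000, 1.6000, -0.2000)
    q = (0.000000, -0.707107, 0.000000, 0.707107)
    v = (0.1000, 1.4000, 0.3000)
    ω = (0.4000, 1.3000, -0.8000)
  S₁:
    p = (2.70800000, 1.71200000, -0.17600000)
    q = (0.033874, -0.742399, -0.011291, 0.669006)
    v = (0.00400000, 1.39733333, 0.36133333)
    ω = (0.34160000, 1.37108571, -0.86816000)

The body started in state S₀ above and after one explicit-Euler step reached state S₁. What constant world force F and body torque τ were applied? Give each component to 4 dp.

Δv = v₁−v₀ = (-0.09600000, -0.00266667, 0.06133333)
applied force F = (-3.6000, -0.1000, 2.3000)
Δω = ω₁−ω₀ = (-0.05840000, 0.07108571, -0.06816000)
ω₀×(Iω₀) = (-0.0624, 0.0256, 0.0104)
applied torque τ = (-0.1500, 0.1500, -0.1600)

F = (-3.6000, -0.1000, 2.3000)
τ = (-0.1500, 0.1500, -0.1600)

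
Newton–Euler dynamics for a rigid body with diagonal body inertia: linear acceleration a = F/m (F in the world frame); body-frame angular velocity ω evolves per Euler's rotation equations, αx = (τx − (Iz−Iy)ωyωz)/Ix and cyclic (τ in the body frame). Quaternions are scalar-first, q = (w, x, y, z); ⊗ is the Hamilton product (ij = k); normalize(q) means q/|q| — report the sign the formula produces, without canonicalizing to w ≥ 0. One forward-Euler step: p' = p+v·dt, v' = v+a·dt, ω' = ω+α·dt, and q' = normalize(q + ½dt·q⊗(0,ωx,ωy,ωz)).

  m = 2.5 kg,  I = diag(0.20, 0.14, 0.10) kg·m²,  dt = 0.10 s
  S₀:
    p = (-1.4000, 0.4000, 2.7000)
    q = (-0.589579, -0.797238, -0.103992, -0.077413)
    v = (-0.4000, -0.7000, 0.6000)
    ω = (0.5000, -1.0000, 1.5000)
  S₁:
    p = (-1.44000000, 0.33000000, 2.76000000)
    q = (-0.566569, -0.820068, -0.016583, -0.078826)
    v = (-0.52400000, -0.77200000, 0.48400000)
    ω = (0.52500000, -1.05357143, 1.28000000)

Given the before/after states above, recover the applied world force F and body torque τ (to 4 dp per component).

Δv = v₁−v₀ = (-0.12400000, -0.07200000, -0.11600000)
applied force F = (-3.1000, -1.8000, -2.9000)
Δω = ω₁−ω₀ = (0.02500000, -0.05357143, -0.22000000)
gyro term ω₀×Iω₀ = (0.0600, 0.0750, 0.0300)
applied torque τ = (0.1100, 0.0000, -0.1900)

F = (-3.1000, -1.8000, -2.9000)
τ = (0.1100, 0.0000, -0.1900)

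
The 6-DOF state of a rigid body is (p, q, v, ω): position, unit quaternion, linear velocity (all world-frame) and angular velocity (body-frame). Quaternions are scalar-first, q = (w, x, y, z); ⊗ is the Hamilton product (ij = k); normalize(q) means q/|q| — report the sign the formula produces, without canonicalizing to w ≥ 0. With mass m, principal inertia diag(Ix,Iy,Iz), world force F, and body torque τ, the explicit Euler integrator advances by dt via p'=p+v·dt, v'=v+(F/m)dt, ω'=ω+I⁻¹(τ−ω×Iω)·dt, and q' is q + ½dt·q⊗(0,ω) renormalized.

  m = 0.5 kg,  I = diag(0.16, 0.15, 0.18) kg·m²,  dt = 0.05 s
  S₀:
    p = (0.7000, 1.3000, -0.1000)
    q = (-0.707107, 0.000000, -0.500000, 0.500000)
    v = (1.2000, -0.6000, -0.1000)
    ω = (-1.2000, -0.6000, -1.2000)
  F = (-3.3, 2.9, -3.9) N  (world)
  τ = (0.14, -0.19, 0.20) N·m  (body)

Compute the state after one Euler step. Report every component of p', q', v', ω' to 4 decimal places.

precession coupling ω×(Iω) = (0.0216, -0.0288, -0.0072)
α = I⁻¹(τ − ω×Iω) = (0.7400, -1.0747, 1.1511)
ω' = ω + α·dt = (-1.1630, -0.6537, -1.1424)
2q̇ = q⊗(0,ω) = (0.3000000, 1.7485284, -0.1757358, 0.2485284)
q' = normalize(q + ½dt·q⊗(0,ω)) = (-0.6989, 0.0437, -0.5039, 0.5057)
p' = p + v·dt = (0.7600, 1.2700, -0.1050)
v + (F/m)dt = (0.8700, -0.3100, -0.4900)

p' = (0.7600, 1.2700, -0.1050)
q' = (-0.6989, 0.0437, -0.5039, 0.5057)
v' = (0.8700, -0.3100, -0.4900)
ω' = (-1.1630, -0.6537, -1.1424)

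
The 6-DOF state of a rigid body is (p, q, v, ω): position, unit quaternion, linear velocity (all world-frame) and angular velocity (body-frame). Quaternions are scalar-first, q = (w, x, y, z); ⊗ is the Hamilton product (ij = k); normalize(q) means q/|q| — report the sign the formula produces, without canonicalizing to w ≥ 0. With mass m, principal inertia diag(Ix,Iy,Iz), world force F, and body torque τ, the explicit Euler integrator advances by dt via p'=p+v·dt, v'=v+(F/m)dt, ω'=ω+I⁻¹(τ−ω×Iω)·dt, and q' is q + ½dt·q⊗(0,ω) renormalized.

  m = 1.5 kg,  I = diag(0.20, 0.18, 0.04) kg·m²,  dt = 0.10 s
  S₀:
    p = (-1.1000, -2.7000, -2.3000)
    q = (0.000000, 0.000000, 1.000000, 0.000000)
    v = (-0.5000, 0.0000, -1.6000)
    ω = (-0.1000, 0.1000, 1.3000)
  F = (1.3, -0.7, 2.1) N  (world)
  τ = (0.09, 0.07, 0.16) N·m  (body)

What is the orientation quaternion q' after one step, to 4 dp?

q' = (-0.0050, 0.0649, 0.9979, 0.0050)

Hamilton product q⊗(0,ω) = (-0.1000000, 1.3000000, 0.0000000, 0.1000000)
updated quaternion q' = (-0.0050, 0.0649, 0.9979, 0.0050)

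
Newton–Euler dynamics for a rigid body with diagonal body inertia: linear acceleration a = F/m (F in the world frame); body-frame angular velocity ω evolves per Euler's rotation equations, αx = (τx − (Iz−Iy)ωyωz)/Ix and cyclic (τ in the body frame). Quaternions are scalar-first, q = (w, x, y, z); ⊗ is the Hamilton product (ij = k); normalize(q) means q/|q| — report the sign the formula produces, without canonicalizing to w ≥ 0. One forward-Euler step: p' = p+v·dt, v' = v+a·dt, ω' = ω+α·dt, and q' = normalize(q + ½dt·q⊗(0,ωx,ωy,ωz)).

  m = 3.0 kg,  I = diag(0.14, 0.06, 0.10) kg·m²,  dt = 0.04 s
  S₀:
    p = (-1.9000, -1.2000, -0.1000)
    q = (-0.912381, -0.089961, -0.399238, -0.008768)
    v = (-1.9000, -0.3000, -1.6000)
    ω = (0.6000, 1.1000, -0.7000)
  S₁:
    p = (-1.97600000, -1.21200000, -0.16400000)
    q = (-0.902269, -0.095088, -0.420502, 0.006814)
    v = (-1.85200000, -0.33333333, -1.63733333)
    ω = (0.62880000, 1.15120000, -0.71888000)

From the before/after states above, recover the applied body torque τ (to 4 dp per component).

τ = (0.0700, 0.0600, -0.1000)

ω₁ − ω₀ = (0.02880000, 0.05120000, -0.01888000)
precession coupling = (-0.0308, -0.0168, -0.0528)
applied torque τ = (0.0700, 0.0600, -0.1000)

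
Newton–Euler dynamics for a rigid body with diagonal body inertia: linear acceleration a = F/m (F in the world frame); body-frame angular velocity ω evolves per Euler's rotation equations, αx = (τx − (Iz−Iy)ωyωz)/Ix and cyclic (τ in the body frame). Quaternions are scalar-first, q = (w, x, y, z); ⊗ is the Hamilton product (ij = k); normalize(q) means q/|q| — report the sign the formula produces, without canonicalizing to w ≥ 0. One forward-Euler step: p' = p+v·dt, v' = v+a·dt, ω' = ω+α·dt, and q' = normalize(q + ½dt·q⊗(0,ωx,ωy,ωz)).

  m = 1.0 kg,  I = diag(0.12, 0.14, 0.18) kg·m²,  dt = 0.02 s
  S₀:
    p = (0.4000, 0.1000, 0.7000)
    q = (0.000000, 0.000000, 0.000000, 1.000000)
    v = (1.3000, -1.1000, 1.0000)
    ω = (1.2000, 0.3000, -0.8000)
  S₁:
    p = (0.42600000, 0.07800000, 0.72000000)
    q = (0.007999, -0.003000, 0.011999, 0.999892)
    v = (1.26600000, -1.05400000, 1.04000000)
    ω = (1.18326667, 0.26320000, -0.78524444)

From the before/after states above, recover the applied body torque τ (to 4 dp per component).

τ = (-0.1100, -0.2000, 0.1400)

ω₁ − ω₀ = (-0.01673333, -0.03680000, 0.01475556)
precession coupling = (-0.0096, 0.0576, 0.0072)
I·α + gyro = (-0.1100, -0.2000, 0.1400)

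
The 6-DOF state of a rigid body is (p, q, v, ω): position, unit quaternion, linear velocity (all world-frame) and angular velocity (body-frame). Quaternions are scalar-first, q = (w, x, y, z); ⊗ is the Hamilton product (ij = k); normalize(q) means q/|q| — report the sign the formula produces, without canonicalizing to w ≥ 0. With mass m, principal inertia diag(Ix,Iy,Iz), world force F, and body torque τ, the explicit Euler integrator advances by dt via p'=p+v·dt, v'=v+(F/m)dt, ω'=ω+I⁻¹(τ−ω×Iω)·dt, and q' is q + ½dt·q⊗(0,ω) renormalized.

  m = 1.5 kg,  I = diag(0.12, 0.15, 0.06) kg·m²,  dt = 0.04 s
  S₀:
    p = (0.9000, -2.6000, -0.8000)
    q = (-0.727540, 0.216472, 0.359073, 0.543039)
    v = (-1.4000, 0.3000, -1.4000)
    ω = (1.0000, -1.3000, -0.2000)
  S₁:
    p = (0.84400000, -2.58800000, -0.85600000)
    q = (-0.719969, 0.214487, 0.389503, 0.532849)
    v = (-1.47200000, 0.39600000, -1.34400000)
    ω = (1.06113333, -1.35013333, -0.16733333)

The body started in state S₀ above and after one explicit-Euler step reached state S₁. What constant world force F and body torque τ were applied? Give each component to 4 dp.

F = (-2.7000, 3.6000, 2.1000)
τ = (0.1600, -0.2000, 0.0100)

Δω = ω₁−ω₀ = (0.06113333, -0.05013333, 0.03266667)
applied torque τ = (0.1600, -0.2000, 0.0100)
Δv = v₁−v₀ = (-0.07200000, 0.09600000, 0.05600000)
applied force F = (-2.7000, 3.6000, 2.1000)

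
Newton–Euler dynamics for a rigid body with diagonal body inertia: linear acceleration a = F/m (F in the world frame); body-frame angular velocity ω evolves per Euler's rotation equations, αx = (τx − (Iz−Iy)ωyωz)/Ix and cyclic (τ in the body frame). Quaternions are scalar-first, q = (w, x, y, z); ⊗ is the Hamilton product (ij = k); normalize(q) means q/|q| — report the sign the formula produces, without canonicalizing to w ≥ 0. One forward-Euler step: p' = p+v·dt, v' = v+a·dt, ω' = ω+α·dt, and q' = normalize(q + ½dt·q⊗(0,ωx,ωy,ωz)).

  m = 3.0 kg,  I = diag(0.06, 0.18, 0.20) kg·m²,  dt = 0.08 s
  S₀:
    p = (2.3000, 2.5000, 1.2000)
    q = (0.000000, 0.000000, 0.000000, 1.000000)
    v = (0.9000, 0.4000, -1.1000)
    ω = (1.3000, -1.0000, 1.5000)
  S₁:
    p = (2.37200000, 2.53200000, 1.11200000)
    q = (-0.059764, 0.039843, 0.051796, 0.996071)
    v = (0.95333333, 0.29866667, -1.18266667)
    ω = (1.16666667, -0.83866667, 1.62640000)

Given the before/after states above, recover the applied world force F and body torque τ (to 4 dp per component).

v₁ − v₀ = (0.05333333, -0.10133333, -0.08266667)
m·(v₁−v₀)/dt = (2.0000, -3.8000, -3.1000)
ω₁ − ω₀ = (-0.13333333, 0.16133333, 0.12640000)
gyro term ω₀×Iω₀ = (-0.0300, -0.2730, -0.1560)
τ = I·(Δω/dt) + ω₀×(Iω₀) = (-0.1300, 0.0900, 0.1600)

F = (2.0000, -3.8000, -3.1000)
τ = (-0.1300, 0.0900, 0.1600)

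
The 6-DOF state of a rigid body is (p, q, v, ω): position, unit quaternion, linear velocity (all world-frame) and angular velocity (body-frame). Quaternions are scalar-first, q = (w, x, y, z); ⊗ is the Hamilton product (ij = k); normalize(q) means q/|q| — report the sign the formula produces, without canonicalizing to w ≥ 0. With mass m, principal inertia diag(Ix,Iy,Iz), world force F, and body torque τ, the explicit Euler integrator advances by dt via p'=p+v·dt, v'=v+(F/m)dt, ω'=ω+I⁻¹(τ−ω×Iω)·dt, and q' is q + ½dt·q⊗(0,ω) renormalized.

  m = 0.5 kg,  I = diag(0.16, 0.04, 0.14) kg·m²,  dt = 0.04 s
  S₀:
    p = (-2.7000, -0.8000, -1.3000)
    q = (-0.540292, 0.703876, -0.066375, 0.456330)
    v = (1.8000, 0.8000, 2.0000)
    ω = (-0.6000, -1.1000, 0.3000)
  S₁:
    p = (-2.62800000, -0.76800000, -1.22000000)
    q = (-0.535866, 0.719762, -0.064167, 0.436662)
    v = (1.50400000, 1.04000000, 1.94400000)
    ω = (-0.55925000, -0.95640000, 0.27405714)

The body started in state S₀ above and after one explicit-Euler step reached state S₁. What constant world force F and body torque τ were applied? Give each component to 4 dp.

F = (-3.7000, 3.0000, -0.7000)
τ = (0.1300, 0.1400, -0.1700)

Δv = v₁−v₀ = (-0.29600000, 0.24000000, -0.05600000)
m·(v₁−v₀)/dt = (-3.7000, 3.0000, -0.7000)
Δω = ω₁−ω₀ = (0.04075000, 0.14360000, -0.02594286)
gyro term ω₀×Iω₀ = (-0.0330, -0.0036, -0.0792)
I·α + gyro = (0.1300, 0.1400, -0.1700)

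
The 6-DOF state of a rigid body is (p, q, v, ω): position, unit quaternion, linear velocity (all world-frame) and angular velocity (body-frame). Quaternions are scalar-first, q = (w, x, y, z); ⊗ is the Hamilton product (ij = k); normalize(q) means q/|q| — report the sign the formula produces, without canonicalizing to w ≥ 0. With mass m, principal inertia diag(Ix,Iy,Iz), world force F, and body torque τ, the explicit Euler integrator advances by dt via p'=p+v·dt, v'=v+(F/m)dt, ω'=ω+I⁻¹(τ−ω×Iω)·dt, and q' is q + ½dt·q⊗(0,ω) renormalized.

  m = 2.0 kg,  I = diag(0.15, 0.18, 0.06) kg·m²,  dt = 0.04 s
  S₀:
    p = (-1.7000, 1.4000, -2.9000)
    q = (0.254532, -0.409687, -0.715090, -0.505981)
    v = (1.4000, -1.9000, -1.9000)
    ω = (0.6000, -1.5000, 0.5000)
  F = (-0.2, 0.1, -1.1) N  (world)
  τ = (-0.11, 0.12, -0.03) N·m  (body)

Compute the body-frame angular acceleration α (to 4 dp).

α = (-1.3333, 0.5167, -0.0500)

gyro term ω×Iω = (0.0900, 0.0270, -0.0270)
(τ − ω×Iω)/I = (-1.3333, 0.5167, -0.0500)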